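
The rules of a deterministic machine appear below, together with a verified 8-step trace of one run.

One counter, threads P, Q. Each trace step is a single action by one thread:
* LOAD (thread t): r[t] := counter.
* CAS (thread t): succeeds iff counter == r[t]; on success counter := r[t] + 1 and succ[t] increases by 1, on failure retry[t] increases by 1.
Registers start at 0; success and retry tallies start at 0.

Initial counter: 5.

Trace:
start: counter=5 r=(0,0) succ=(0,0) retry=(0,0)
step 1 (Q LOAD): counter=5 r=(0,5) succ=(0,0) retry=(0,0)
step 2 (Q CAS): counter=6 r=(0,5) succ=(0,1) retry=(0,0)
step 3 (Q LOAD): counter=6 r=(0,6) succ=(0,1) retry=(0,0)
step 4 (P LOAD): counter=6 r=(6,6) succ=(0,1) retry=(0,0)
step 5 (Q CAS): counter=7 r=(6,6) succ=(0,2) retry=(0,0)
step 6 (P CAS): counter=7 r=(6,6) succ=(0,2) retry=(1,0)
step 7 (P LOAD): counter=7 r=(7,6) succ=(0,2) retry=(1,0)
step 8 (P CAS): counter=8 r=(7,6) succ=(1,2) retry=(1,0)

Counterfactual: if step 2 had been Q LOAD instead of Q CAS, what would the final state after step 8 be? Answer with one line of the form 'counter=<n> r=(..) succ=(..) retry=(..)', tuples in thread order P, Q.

(re-executing from step 2 with the substitution; state before step 2: counter=5 r=(0,5) succ=(0,0) retry=(0,0))
step 2 (Q LOAD): counter=5 r=(0,5) succ=(0,0) retry=(0,0)
step 3 (Q LOAD): counter=5 r=(0,5) succ=(0,0) retry=(0,0)
step 4 (P LOAD): counter=5 r=(5,5) succ=(0,0) retry=(0,0)
step 5 (Q CAS): counter=6 r=(5,5) succ=(0,1) retry=(0,0)
step 6 (P CAS): counter=6 r=(5,5) succ=(0,1) retry=(1,0)
step 7 (P LOAD): counter=6 r=(6,5) succ=(0,1) retry=(1,0)
step 8 (P CAS): counter=7 r=(6,5) succ=(1,1) retry=(1,0)

counter=7 r=(6,5) succ=(1,1) retry=(1,0)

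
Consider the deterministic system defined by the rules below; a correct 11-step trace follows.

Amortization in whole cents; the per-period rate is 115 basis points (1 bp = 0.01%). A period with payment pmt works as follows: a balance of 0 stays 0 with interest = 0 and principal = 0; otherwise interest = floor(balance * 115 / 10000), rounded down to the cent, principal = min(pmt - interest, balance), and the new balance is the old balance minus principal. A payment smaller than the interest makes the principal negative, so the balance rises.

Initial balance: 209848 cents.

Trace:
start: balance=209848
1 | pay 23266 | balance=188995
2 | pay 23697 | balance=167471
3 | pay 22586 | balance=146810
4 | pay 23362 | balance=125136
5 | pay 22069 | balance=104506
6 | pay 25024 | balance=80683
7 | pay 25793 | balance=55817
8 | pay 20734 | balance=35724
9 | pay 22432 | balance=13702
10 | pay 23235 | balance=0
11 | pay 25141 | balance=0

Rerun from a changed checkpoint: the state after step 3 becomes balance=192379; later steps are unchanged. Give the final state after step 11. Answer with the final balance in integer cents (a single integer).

15309

state after step 3 := balance=192379
4 | pay 23362 | balance=171229
5 | pay 22069 | balance=151129
6 | pay 25024 | balance=127842
7 | pay 25793 | balance=103519
8 | pay 20734 | balance=83975
9 | pay 22432 | balance=62508
10 | pay 23235 | balance=39991
11 | pay 25141 | balance=15309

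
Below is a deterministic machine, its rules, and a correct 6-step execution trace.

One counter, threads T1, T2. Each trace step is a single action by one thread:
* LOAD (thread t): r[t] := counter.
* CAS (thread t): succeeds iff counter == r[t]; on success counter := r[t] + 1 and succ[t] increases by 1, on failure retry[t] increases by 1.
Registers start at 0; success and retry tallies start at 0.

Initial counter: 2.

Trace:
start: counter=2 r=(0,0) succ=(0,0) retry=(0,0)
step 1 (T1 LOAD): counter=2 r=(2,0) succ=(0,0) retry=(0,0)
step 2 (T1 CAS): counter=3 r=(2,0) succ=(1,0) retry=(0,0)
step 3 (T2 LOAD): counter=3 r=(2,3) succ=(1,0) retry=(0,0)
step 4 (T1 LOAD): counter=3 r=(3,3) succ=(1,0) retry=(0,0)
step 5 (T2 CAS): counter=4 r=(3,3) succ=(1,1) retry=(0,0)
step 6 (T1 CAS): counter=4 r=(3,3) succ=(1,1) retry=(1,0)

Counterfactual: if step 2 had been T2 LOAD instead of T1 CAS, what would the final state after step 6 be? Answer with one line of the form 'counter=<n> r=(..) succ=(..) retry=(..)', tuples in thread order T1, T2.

(re-executing from step 2 with the substitution; state before step 2: counter=2 r=(2,0) succ=(0,0) retry=(0,0))
step 2 (T2 LOAD): counter=2 r=(2,2) succ=(0,0) retry=(0,0)
step 3 (T2 LOAD): counter=2 r=(2,2) succ=(0,0) retry=(0,0)
step 4 (T1 LOAD): counter=2 r=(2,2) succ=(0,0) retry=(0,0)
step 5 (T2 CAS): counter=3 r=(2,2) succ=(0,1) retry=(0,0)
step 6 (T1 CAS): counter=3 r=(2,2) succ=(0,1) retry=(1,0)

counter=3 r=(2,2) succ=(0,1) retry=(1,0)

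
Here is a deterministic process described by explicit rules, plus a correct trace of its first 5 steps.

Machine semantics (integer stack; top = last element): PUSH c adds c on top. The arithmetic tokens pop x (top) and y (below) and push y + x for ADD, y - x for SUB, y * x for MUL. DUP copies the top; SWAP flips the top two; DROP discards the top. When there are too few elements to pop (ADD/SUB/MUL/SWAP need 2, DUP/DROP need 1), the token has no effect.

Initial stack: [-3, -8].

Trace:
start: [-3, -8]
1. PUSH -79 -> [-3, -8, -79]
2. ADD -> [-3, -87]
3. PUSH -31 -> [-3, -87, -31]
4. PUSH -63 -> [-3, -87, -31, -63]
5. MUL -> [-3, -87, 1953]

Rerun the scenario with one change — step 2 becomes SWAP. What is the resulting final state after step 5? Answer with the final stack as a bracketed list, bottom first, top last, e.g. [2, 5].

(re-executing from step 2 with the substitution; state before step 2: [-3, -8, -79])
2. SWAP -> [-3, -79, -8]
3. PUSH -31 -> [-3, -79, -8, -31]
4. PUSH -63 -> [-3, -79, -8, -31, -63]
5. MUL -> [-3, -79, -8, 1953]

[-3, -79, -8, 1953]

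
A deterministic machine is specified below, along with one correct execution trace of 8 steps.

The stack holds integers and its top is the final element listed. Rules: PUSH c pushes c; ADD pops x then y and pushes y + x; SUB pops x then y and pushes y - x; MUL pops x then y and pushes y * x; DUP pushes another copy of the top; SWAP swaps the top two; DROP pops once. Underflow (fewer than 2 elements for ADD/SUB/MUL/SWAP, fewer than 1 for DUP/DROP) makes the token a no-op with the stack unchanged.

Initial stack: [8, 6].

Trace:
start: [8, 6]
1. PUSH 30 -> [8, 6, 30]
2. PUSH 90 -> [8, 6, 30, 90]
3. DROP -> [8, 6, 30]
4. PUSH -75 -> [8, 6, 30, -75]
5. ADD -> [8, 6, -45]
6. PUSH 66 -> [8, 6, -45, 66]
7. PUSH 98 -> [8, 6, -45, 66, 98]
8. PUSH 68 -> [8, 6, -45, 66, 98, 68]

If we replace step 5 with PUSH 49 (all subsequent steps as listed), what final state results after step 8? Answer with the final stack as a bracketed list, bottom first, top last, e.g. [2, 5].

[8, 6, 30, -75, 49, 66, 98, 68]

(re-executing from step 5 with the substitution; state before step 5: [8, 6, 30, -75])
5. PUSH 49 -> [8, 6, 30, -75, 49]
6. PUSH 66 -> [8, 6, 30, -75, 49, 66]
7. PUSH 98 -> [8, 6, 30, -75, 49, 66, 98]
8. PUSH 68 -> [8, 6, 30, -75, 49, 66, 98, 68]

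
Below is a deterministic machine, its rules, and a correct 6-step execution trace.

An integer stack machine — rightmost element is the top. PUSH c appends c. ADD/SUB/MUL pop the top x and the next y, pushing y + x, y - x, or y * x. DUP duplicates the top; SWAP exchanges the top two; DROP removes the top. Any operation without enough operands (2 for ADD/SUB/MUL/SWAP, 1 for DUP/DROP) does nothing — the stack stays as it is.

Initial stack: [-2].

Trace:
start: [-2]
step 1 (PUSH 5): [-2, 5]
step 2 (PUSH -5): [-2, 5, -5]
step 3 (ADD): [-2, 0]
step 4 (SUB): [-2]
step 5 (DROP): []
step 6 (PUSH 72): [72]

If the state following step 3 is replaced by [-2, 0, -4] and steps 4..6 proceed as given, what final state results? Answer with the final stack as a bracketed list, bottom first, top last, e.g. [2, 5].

[-2, 72]

state after step 3 := [-2, 0, -4]
step 4 (SUB): [-2, 4]
step 5 (DROP): [-2]
step 6 (PUSH 72): [-2, 72]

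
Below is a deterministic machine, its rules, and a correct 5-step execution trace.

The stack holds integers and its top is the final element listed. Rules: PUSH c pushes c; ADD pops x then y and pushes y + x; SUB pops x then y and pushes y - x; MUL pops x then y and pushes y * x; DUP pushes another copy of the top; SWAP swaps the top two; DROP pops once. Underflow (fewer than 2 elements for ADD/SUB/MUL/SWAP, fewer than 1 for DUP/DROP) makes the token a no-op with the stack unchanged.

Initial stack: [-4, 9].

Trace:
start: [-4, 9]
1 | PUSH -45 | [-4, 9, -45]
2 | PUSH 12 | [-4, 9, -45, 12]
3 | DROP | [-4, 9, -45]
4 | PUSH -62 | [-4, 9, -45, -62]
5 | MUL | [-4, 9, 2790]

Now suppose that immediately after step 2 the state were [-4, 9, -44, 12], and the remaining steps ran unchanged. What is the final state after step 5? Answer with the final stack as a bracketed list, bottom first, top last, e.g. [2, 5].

[-4, 9, 2728]

state after step 2 := [-4, 9, -44, 12]
3 | DROP | [-4, 9, -44]
4 | PUSH -62 | [-4, 9, -44, -62]
5 | MUL | [-4, 9, 2728]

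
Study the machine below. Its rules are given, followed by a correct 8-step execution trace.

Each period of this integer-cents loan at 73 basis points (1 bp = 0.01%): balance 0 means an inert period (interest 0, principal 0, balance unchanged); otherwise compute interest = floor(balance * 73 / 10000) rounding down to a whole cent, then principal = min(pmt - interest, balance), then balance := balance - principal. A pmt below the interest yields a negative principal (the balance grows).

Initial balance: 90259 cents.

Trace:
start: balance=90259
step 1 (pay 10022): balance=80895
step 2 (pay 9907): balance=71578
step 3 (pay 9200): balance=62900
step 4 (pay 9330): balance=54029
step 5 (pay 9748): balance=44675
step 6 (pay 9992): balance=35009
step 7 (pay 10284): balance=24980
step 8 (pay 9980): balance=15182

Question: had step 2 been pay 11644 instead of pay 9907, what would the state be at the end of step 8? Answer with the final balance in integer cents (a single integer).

(re-executing from step 2 with the substitution; state before step 2: balance=80895)
step 2 (pay 11644): balance=69841
step 3 (pay 9200): balance=61150
step 4 (pay 9330): balance=52266
step 5 (pay 9748): balance=42899
step 6 (pay 9992): balance=33220
step 7 (pay 10284): balance=23178
step 8 (pay 9980): balance=13367

13367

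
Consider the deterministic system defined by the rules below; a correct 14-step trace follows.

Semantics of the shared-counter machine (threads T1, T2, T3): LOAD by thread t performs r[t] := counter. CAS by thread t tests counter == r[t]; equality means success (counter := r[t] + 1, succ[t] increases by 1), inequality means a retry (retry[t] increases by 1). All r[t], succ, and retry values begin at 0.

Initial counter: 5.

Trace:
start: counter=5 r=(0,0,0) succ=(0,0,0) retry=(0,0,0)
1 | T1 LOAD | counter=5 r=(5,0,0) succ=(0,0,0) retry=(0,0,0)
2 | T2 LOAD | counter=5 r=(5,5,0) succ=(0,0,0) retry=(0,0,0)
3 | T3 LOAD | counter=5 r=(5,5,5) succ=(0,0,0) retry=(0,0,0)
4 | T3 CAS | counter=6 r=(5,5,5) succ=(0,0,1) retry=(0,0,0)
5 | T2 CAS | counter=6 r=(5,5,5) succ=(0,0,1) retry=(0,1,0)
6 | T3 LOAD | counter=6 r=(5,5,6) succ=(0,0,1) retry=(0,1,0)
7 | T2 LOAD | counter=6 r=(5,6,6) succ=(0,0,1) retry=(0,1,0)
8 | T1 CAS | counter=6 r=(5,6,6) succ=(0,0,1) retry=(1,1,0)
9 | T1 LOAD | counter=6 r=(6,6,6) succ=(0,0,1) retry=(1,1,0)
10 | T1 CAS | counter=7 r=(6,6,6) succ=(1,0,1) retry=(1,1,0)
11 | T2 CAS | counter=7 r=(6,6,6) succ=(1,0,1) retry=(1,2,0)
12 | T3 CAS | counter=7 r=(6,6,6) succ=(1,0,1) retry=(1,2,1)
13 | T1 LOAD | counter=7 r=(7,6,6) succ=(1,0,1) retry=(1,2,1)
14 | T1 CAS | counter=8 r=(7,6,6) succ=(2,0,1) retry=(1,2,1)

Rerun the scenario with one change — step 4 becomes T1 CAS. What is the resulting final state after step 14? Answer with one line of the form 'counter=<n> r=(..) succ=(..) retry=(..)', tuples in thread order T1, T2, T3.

(re-executing from step 4 with the substitution; state before step 4: counter=5 r=(5,5,5) succ=(0,0,0) retry=(0,0,0))
4 | T1 CAS | counter=6 r=(5,5,5) succ=(1,0,0) retry=(0,0,0)
5 | T2 CAS | counter=6 r=(5,5,5) succ=(1,0,0) retry=(0,1,0)
6 | T3 LOAD | counter=6 r=(5,5,6) succ=(1,0,0) retry=(0,1,0)
7 | T2 LOAD | counter=6 r=(5,6,6) succ=(1,0,0) retry=(0,1,0)
8 | T1 CAS | counter=6 r=(5,6,6) succ=(1,0,0) retry=(1,1,0)
9 | T1 LOAD | counter=6 r=(6,6,6) succ=(1,0,0) retry=(1,1,0)
10 | T1 CAS | counter=7 r=(6,6,6) succ=(2,0,0) retry=(1,1,0)
11 | T2 CAS | counter=7 r=(6,6,6) succ=(2,0,0) retry=(1,2,0)
12 | T3 CAS | counter=7 r=(6,6,6) succ=(2,0,0) retry=(1,2,1)
13 | T1 LOAD | counter=7 r=(7,6,6) succ=(2,0,0) retry=(1,2,1)
14 | T1 CAS | counter=8 r=(7,6,6) succ=(3,0,0) retry=(1,2,1)

counter=8 r=(7,6,6) succ=(3,0,0) retry=(1,2,1)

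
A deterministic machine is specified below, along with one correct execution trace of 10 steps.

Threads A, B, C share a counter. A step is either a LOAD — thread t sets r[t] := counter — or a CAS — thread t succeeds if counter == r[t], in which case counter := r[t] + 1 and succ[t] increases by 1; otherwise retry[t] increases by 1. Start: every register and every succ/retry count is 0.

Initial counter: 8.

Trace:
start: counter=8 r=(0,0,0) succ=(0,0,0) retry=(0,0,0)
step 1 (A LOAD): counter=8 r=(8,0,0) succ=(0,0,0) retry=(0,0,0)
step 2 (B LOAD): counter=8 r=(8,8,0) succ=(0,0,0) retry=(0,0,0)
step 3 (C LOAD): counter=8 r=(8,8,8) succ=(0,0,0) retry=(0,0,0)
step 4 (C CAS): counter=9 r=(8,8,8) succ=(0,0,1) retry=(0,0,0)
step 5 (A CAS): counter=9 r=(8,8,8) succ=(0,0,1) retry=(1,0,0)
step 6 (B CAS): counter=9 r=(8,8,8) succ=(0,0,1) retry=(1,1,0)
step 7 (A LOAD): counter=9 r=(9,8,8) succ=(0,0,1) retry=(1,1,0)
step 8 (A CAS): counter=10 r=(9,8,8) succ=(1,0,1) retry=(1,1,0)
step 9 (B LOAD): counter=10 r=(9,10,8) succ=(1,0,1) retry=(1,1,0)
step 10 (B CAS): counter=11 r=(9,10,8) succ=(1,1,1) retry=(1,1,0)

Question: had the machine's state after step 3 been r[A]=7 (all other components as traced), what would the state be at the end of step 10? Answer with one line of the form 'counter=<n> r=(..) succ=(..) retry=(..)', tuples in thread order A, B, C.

state after step 3 := counter=8 r=(7,8,8) succ=(0,0,0) retry=(0,0,0)
step 4 (C CAS): counter=9 r=(7,8,8) succ=(0,0,1) retry=(0,0,0)
step 5 (A CAS): counter=9 r=(7,8,8) succ=(0,0,1) retry=(1,0,0)
step 6 (B CAS): counter=9 r=(7,8,8) succ=(0,0,1) retry=(1,1,0)
step 7 (A LOAD): counter=9 r=(9,8,8) succ=(0,0,1) retry=(1,1,0)
step 8 (A CAS): counter=10 r=(9,8,8) succ=(1,0,1) retry=(1,1,0)
step 9 (B LOAD): counter=10 r=(9,10,8) succ=(1,0,1) retry=(1,1,0)
step 10 (B CAS): counter=11 r=(9,10,8) succ=(1,1,1) retry=(1,1,0)

counter=11 r=(9,10,8) succ=(1,1,1) retry=(1,1,0)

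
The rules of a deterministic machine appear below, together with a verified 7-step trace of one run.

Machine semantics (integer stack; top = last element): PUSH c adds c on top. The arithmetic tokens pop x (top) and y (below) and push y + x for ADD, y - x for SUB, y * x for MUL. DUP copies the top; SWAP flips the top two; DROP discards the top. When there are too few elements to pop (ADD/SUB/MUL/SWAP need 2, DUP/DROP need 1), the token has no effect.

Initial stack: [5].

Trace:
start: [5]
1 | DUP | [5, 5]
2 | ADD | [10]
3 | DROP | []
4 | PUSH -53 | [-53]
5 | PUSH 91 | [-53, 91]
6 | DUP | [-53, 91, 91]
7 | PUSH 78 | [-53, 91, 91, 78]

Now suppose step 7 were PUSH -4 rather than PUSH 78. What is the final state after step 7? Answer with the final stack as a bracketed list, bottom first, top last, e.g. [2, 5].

(re-executing from step 7 with the substitution; state before step 7: [-53, 91, 91])
7 | PUSH -4 | [-53, 91, 91, -4]

[-53, 91, 91, -4]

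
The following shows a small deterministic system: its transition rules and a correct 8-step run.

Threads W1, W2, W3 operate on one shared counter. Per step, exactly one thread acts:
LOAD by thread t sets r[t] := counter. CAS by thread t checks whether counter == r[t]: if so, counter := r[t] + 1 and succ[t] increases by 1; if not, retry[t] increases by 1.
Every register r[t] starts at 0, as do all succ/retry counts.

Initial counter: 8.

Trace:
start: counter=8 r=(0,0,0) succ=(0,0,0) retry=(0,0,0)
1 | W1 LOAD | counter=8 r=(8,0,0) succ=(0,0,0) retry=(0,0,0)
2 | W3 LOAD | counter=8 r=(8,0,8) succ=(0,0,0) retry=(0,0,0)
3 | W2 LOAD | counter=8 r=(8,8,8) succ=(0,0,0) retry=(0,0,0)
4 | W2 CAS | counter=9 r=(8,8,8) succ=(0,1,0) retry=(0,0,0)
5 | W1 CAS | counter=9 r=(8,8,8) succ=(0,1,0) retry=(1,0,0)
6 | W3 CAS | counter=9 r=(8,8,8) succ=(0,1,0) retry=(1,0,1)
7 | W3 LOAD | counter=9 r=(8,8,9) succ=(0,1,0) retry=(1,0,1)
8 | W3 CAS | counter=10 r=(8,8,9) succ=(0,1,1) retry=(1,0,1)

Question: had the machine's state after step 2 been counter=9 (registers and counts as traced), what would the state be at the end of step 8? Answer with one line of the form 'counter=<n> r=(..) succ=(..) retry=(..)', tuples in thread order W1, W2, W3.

counter=11 r=(8,9,10) succ=(0,1,1) retry=(1,0,1)

state after step 2 := counter=9 r=(8,0,8) succ=(0,0,0) retry=(0,0,0)
3 | W2 LOAD | counter=9 r=(8,9,8) succ=(0,0,0) retry=(0,0,0)
4 | W2 CAS | counter=10 r=(8,9,8) succ=(0,1,0) retry=(0,0,0)
5 | W1 CAS | counter=10 r=(8,9,8) succ=(0,1,0) retry=(1,0,0)
6 | W3 CAS | counter=10 r=(8,9,8) succ=(0,1,0) retry=(1,0,1)
7 | W3 LOAD | counter=10 r=(8,9,10) succ=(0,1,0) retry=(1,0,1)
8 | W3 CAS | counter=11 r=(8,9,10) succ=(0,1,1) retry=(1,0,1)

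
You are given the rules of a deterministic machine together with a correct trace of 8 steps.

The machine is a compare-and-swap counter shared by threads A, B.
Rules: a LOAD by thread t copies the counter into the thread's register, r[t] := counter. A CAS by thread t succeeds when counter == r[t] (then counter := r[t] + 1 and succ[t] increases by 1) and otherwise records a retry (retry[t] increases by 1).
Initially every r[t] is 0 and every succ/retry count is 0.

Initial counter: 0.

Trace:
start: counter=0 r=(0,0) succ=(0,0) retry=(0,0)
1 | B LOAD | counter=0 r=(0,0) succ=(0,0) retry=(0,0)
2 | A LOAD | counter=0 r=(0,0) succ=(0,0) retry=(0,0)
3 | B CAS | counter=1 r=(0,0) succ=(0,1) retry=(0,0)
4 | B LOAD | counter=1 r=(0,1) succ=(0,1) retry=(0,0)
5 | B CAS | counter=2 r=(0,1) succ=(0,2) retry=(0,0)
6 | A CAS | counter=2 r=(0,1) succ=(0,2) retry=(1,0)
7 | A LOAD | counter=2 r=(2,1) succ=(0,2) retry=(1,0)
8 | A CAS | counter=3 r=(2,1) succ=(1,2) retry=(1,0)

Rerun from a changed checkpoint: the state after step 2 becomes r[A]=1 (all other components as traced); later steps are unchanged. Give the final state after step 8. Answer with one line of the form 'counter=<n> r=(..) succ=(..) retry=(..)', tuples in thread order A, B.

counter=3 r=(2,1) succ=(1,2) retry=(1,0)

state after step 2 := counter=0 r=(1,0) succ=(0,0) retry=(0,0)
3 | B CAS | counter=1 r=(1,0) succ=(0,1) retry=(0,0)
4 | B LOAD | counter=1 r=(1,1) succ=(0,1) retry=(0,0)
5 | B CAS | counter=2 r=(1,1) succ=(0,2) retry=(0,0)
6 | A CAS | counter=2 r=(1,1) succ=(0,2) retry=(1,0)
7 | A LOAD | counter=2 r=(2,1) succ=(0,2) retry=(1,0)
8 | A CAS | counter=3 r=(2,1) succ=(1,2) retry=(1,0)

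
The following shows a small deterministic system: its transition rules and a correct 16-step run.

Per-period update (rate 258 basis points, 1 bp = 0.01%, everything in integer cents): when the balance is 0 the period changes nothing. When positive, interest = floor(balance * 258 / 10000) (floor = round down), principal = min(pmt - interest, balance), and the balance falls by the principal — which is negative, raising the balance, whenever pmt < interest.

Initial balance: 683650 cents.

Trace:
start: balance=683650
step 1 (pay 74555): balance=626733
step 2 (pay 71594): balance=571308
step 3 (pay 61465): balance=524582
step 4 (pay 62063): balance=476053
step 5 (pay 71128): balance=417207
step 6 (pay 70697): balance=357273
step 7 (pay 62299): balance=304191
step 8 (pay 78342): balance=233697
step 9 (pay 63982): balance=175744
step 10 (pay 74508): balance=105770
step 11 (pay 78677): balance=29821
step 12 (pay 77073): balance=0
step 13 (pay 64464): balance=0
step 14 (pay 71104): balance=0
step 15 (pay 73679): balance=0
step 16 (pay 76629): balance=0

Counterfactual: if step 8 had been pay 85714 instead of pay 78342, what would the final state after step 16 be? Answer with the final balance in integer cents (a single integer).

(re-executing from step 8 with the substitution; state before step 8: balance=304191)
step 8 (pay 85714): balance=226325
step 9 (pay 63982): balance=168182
step 10 (pay 74508): balance=98013
step 11 (pay 78677): balance=21864
step 12 (pay 77073): balance=0
step 13 (pay 64464): balance=0
step 14 (pay 71104): balance=0
step 15 (pay 73679): balance=0
step 16 (pay 76629): balance=0

0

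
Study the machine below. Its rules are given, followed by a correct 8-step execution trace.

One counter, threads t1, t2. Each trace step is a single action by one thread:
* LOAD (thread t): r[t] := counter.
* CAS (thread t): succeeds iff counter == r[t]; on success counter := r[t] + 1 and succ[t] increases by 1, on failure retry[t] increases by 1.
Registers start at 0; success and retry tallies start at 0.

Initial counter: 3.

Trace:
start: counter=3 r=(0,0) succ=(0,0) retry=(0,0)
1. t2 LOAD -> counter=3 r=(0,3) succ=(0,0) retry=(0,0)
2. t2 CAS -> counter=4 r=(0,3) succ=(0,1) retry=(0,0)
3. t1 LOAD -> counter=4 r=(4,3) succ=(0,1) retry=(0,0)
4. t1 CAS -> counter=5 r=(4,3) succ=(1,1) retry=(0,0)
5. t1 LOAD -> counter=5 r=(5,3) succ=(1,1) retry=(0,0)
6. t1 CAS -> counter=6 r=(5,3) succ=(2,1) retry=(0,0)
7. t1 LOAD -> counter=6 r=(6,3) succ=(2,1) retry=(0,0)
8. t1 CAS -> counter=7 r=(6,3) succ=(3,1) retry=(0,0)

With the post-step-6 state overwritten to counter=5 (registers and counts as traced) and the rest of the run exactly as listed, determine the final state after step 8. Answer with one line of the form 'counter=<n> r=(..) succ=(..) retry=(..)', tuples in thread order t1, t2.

state after step 6 := counter=5 r=(5,3) succ=(2,1) retry=(0,0)
7. t1 LOAD -> counter=5 r=(5,3) succ=(2,1) retry=(0,0)
8. t1 CAS -> counter=6 r=(5,3) succ=(3,1) retry=(0,0)

counter=6 r=(5,3) succ=(3,1) retry=(0,0)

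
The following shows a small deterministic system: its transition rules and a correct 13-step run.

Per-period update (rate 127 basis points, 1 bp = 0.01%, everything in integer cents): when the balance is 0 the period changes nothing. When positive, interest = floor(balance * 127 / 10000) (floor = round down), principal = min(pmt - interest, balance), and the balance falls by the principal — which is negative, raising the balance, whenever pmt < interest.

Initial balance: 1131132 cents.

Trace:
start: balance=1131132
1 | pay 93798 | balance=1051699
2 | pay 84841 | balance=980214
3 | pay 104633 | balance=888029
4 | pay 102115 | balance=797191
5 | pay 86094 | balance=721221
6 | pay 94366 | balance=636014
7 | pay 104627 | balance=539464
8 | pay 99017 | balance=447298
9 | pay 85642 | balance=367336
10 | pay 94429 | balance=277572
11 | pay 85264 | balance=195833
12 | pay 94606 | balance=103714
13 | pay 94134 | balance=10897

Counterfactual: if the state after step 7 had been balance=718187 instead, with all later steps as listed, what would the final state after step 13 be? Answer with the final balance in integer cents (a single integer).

203676

state after step 7 := balance=718187
8 | pay 99017 | balance=628290
9 | pay 85642 | balance=550627
10 | pay 94429 | balance=463190
11 | pay 85264 | balance=383808
12 | pay 94606 | balance=294076
13 | pay 94134 | balance=203676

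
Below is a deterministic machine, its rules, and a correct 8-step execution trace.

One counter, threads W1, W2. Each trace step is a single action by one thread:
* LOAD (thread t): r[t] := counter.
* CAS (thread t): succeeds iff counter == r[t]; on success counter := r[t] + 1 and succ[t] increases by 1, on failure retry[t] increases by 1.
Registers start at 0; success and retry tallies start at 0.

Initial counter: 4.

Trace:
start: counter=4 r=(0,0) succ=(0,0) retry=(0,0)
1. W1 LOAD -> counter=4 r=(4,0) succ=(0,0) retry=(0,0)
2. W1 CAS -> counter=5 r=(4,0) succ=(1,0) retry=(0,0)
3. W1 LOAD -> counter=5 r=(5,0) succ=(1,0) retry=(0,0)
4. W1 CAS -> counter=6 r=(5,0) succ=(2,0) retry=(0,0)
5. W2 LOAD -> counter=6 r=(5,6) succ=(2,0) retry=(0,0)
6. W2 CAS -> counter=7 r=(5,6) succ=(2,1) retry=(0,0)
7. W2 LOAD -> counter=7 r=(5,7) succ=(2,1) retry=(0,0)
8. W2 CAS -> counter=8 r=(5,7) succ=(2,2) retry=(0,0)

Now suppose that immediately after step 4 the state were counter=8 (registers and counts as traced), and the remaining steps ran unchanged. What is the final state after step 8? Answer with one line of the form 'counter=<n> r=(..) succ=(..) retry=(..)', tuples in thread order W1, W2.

counter=10 r=(5,9) succ=(2,2) retry=(0,0)

state after step 4 := counter=8 r=(5,0) succ=(2,0) retry=(0,0)
5. W2 LOAD -> counter=8 r=(5,8) succ=(2,0) retry=(0,0)
6. W2 CAS -> counter=9 r=(5,8) succ=(2,1) retry=(0,0)
7. W2 LOAD -> counter=9 r=(5,9) succ=(2,1) retry=(0,0)
8. W2 CAS -> counter=10 r=(5,9) succ=(2,2) retry=(0,0)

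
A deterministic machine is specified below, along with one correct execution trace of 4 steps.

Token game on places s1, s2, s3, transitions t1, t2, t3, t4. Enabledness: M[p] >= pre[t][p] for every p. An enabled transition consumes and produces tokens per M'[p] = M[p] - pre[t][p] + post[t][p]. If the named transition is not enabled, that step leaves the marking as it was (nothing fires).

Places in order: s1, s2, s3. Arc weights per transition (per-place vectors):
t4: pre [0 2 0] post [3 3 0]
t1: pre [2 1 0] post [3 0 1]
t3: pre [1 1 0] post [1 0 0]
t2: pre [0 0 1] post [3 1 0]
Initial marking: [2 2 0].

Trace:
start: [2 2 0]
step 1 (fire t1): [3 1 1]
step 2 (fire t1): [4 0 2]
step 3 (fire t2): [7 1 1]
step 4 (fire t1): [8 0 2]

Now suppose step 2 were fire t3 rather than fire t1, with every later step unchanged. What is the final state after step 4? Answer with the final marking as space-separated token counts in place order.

7 0 1

(re-executing from step 2 with the substitution; state before step 2: [3 1 1])
step 2 (fire t3): [3 0 1]
step 3 (fire t2): [6 1 0]
step 4 (fire t1): [7 0 1]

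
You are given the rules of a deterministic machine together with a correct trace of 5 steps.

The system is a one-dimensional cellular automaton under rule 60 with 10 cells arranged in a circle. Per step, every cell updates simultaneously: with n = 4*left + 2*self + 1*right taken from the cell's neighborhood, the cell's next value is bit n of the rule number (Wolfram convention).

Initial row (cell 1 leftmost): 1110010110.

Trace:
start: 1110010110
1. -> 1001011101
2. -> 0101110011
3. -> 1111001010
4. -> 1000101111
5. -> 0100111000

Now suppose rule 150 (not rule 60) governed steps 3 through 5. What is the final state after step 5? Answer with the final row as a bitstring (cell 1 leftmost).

0111010110

(re-executing steps 3..5 under rule 150; state before step 3: 0101110011)
3. -> 0100101100
4. -> 1111100010
5. -> 0111010110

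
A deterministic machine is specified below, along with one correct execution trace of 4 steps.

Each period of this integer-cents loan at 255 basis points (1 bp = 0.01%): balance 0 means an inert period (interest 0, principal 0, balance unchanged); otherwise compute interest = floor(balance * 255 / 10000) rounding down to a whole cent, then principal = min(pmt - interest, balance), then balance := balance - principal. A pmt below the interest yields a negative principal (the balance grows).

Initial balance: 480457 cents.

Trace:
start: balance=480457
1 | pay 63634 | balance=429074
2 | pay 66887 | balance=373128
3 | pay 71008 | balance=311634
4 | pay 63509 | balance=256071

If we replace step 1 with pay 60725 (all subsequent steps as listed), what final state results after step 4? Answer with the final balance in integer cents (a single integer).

(re-executing from step 1 with the substitution; state before step 1: balance=480457)
1 | pay 60725 | balance=431983
2 | pay 66887 | balance=376111
3 | pay 71008 | balance=314693
4 | pay 63509 | balance=259208

259208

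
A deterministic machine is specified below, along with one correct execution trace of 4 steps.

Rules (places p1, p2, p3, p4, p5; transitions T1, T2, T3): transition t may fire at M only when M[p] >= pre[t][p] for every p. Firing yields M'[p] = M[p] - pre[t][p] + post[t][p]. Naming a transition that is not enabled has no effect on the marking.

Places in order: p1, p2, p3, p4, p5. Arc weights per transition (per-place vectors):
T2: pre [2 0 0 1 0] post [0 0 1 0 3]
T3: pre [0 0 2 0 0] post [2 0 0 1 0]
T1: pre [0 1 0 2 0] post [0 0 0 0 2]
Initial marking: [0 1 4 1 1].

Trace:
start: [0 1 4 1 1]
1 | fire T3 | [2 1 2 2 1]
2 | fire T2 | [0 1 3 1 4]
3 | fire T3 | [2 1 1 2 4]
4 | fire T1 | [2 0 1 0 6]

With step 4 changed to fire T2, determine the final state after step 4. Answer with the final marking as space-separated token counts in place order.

(re-executing from step 4 with the substitution; state before step 4: [2 1 1 2 4])
4 | fire T2 | [0 1 2 1 7]

0 1 2 1 7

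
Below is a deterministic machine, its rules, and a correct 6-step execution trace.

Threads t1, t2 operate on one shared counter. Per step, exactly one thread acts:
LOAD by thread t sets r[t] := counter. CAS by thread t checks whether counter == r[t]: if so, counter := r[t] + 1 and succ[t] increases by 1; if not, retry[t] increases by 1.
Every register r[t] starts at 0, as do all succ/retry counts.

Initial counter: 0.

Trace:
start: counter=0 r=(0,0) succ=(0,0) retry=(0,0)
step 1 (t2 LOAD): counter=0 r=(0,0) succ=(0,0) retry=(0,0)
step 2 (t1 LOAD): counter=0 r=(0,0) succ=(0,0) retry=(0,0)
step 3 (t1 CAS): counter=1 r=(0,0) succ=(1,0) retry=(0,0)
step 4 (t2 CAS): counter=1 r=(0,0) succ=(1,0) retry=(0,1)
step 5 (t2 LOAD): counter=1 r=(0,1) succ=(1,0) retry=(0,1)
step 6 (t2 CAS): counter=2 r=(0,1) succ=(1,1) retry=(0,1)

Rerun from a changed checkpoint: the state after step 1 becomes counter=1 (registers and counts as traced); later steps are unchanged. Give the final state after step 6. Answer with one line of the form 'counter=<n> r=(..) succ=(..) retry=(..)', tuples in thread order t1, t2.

counter=3 r=(1,2) succ=(1,1) retry=(0,1)

state after step 1 := counter=1 r=(0,0) succ=(0,0) retry=(0,0)
step 2 (t1 LOAD): counter=1 r=(1,0) succ=(0,0) retry=(0,0)
step 3 (t1 CAS): counter=2 r=(1,0) succ=(1,0) retry=(0,0)
step 4 (t2 CAS): counter=2 r=(1,0) succ=(1,0) retry=(0,1)
step 5 (t2 LOAD): counter=2 r=(1,2) succ=(1,0) retry=(0,1)
step 6 (t2 CAS): counter=3 r=(1,2) succ=(1,1) retry=(0,1)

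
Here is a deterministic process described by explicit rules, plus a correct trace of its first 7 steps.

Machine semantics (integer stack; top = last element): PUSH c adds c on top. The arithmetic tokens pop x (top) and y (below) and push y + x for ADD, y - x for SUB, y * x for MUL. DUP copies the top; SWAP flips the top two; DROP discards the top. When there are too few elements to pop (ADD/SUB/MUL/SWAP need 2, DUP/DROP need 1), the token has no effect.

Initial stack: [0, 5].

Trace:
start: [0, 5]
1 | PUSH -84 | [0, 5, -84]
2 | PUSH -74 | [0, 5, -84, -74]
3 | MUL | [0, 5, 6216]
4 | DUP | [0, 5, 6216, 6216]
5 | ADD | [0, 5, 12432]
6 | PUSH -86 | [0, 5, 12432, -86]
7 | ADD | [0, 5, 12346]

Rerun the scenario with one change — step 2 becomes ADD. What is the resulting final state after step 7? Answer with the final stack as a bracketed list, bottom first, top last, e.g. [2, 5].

(re-executing from step 2 with the substitution; state before step 2: [0, 5, -84])
2 | ADD | [0, -79]
3 | MUL | [0]
4 | DUP | [0, 0]
5 | ADD | [0]
6 | PUSH -86 | [0, -86]
7 | ADD | [-86]

[-86]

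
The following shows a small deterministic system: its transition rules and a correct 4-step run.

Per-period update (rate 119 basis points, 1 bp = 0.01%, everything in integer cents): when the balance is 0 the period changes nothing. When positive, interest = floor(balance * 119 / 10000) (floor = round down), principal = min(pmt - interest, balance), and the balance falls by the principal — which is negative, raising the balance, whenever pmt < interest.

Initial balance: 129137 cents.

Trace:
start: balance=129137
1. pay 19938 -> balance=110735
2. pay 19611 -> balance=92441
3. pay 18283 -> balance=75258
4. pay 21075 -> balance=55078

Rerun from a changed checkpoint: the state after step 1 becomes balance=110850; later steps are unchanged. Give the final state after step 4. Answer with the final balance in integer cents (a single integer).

state after step 1 := balance=110850
2. pay 19611 -> balance=92558
3. pay 18283 -> balance=75376
4. pay 21075 -> balance=55197

55197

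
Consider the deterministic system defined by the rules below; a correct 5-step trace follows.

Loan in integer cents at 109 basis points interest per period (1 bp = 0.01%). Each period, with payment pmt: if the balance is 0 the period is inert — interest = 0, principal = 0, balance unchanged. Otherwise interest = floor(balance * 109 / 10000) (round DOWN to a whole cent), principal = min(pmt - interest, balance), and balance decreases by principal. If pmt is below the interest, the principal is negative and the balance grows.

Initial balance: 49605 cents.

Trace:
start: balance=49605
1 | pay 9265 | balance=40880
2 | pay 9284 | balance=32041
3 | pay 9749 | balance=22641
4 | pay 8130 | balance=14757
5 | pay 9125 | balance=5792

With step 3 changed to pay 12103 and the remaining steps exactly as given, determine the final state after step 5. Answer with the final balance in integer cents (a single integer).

(re-executing from step 3 with the substitution; state before step 3: balance=32041)
3 | pay 12103 | balance=20287
4 | pay 8130 | balance=12378
5 | pay 9125 | balance=3387

3387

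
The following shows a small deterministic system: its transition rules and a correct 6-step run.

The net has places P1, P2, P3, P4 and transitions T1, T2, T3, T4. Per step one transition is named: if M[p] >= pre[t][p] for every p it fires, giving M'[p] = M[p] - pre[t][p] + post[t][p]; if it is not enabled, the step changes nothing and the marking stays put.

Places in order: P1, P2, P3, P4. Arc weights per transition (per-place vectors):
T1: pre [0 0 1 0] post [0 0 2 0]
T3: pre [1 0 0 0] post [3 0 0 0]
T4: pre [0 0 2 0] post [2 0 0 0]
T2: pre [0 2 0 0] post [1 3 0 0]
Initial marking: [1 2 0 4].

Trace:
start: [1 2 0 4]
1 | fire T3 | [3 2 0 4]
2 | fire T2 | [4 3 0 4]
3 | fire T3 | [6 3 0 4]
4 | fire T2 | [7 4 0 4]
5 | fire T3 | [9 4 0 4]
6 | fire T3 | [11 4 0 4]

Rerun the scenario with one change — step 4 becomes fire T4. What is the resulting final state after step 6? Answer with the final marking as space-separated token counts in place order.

10 3 0 4

(re-executing from step 4 with the substitution; state before step 4: [6 3 0 4])
4 | fire T4 | [6 3 0 4]
5 | fire T3 | [8 3 0 4]
6 | fire T3 | [10 3 0 4]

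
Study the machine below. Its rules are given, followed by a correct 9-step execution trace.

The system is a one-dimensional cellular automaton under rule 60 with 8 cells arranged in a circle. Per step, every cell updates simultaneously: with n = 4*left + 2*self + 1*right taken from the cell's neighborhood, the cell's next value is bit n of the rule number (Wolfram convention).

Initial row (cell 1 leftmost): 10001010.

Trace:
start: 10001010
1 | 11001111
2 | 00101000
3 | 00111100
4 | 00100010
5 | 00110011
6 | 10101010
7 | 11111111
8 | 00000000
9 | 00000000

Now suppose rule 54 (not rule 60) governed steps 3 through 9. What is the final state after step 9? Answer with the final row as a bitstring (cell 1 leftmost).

(re-executing steps 3..9 under rule 54; state before step 3: 00101000)
3 | 01111100
4 | 10000010
5 | 11000111
6 | 00101000
7 | 01111100
8 | 10000010
9 | 11000111

11000111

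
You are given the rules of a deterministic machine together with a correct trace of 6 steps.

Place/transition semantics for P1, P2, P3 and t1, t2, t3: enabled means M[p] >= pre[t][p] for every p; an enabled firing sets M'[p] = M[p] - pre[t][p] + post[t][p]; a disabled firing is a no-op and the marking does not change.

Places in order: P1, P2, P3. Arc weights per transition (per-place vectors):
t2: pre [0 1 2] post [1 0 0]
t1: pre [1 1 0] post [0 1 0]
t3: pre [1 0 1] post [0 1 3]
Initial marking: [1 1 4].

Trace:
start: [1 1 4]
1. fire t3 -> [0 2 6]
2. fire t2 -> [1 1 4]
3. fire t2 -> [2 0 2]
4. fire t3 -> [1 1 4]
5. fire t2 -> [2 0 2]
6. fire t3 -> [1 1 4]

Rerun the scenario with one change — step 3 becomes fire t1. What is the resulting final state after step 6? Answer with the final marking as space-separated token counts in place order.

0 1 4

(re-executing from step 3 with the substitution; state before step 3: [1 1 4])
3. fire t1 -> [0 1 4]
4. fire t3 -> [0 1 4]
5. fire t2 -> [1 0 2]
6. fire t3 -> [0 1 4]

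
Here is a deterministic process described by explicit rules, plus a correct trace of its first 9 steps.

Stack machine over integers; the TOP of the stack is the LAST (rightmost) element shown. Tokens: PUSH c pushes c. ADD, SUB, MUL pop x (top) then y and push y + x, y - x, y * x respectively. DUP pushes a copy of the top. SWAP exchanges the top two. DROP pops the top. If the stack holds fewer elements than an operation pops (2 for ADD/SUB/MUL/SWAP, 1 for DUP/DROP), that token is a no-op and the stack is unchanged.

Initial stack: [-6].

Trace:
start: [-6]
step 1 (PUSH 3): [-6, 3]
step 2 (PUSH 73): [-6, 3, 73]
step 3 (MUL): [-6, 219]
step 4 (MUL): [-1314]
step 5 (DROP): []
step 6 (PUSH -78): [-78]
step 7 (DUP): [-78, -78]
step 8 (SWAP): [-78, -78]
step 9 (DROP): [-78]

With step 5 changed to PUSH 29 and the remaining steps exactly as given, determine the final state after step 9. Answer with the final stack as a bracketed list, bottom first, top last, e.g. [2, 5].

[-1314, 29, -78]

(re-executing from step 5 with the substitution; state before step 5: [-1314])
step 5 (PUSH 29): [-1314, 29]
step 6 (PUSH -78): [-1314, 29, -78]
step 7 (DUP): [-1314, 29, -78, -78]
step 8 (SWAP): [-1314, 29, -78, -78]
step 9 (DROP): [-1314, 29, -78]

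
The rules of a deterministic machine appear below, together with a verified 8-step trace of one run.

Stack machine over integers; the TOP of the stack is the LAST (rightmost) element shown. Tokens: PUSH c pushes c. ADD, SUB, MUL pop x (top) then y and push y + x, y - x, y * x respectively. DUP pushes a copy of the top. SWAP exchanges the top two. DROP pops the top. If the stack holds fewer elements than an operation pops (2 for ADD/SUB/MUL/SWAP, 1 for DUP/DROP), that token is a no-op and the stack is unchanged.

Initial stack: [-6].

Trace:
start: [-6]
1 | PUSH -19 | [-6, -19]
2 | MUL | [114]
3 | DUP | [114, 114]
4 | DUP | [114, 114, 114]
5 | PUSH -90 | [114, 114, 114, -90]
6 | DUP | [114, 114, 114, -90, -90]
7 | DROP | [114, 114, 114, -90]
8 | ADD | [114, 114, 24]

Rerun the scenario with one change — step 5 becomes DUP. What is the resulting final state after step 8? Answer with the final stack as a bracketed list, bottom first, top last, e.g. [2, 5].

(re-executing from step 5 with the substitution; state before step 5: [114, 114, 114])
5 | DUP | [114, 114, 114, 114]
6 | DUP | [114, 114, 114, 114, 114]
7 | DROP | [114, 114, 114, 114]
8 | ADD | [114, 114, 228]

[114, 114, 228]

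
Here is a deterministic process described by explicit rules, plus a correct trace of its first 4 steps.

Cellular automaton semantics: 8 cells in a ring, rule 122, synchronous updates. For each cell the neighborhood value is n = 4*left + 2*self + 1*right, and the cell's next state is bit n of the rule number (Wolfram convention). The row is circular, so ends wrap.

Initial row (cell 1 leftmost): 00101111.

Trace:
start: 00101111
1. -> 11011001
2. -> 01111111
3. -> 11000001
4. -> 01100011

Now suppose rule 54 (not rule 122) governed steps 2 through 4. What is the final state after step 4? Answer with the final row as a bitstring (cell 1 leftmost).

(re-executing steps 2..4 under rule 54; state before step 2: 11011001)
2. -> 00100110
3. -> 01111001
4. -> 10000111

10000111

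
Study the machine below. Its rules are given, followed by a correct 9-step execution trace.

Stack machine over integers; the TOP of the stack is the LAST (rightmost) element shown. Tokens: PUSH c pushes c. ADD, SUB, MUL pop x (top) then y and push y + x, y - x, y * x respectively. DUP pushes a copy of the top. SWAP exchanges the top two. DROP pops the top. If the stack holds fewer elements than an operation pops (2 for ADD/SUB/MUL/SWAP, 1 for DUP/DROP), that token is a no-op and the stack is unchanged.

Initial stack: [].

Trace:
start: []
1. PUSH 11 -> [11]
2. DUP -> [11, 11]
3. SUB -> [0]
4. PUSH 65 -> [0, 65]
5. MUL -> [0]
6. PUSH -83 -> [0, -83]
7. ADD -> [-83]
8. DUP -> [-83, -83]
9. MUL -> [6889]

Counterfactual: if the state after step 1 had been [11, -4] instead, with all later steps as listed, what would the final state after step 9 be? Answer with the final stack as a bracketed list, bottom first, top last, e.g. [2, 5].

state after step 1 := [11, -4]
2. DUP -> [11, -4, -4]
3. SUB -> [11, 0]
4. PUSH 65 -> [11, 0, 65]
5. MUL -> [11, 0]
6. PUSH -83 -> [11, 0, -83]
7. ADD -> [11, -83]
8. DUP -> [11, -83, -83]
9. MUL -> [11, 6889]

[11, 6889]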